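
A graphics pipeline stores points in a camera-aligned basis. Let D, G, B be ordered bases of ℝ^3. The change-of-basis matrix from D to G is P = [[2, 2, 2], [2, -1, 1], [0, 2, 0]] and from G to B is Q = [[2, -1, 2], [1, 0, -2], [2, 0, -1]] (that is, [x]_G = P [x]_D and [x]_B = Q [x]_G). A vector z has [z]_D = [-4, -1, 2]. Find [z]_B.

[-11, -2, -10]

Apply P to get G-coordinates [-6, -5, -2], then Q to get B-coordinates.
The result is [z]_B = [-11, -2, -10].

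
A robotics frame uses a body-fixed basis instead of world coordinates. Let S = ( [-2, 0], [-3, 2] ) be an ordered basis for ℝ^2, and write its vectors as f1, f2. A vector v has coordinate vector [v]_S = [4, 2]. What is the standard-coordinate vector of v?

By definition v = 4f1 + 2f2.
Summing componentwise gives [-14, 4].

[-14, 4]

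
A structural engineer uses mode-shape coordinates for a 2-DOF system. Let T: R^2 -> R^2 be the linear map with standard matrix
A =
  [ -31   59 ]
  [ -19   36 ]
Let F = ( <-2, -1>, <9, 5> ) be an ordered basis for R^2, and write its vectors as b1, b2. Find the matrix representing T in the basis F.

The j-th column of [T]_F is [T(bj)]_F.
T(b1) = A b1 = <3, 2> = 3b1 + b2, so column 1 is <3, 1>.
Repeating for b2 and assembling the columns gives [[3, 1], [1, 2]].

[[3, 1], [1, 2]]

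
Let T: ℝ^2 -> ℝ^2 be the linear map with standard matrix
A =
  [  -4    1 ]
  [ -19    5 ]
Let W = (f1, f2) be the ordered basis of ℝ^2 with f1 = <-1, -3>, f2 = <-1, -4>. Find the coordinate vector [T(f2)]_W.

<-1, 1>

Column 2 of [T]_W is the W-coordinate vector of T(f2).
In standard coordinates T(f2) = A f2 = <0, -1>.
Converting to W: <0, -1> = -f1 + f2, so the coordinate vector is <-1, 1>.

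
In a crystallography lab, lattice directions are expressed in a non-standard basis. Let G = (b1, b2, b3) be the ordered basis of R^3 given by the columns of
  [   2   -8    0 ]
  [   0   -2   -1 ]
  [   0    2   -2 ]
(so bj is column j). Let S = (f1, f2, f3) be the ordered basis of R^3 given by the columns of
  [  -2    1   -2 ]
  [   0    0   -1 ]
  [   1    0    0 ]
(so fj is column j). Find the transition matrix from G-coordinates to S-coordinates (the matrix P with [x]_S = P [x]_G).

Let M have columns bj and N have columns fj. Then for every x, N [x]_S = x = M [x]_G, so P = N^(-1) M.
Since det N = -1, N^(-1) has integer entries; multiplying gives P = [[0, 2, -2], [2, 0, -2], [0, 2, 1]].

[[0, 2, -2], [2, 0, -2], [0, 2, 1]]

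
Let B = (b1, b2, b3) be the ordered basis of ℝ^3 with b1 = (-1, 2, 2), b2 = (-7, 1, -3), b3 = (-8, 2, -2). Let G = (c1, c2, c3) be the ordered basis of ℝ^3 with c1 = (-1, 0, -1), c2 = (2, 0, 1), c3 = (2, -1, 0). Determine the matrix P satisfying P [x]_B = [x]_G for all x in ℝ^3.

Let M have columns bj and N have columns cj. Then for every x, N [x]_G = x = M [x]_B, so P = N^(-1) M.
Since det N = 1, N^(-1) has integer entries; multiplying gives P = [[-1, 1, 0], [1, -2, -2], [-2, -1, -2]].

[[-1, 1, 0], [1, -2, -2], [-2, -1, -2]]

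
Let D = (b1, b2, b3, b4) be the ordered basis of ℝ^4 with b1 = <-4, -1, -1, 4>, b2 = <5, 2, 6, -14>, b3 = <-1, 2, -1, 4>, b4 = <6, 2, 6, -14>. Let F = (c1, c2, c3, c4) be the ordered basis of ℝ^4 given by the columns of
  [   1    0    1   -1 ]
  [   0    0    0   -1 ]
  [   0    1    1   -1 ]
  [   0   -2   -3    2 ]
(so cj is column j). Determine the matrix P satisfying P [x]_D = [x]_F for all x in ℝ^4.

[[-1, 1, -1, 2], [2, 2, -1, 2], [-2, 2, -2, 2], [1, -2, -2, -2]]

Column j of P is [bj]_F, since P maps D-coordinates to F-coordinates.
Expressing b1 in F: b1 = -c1 + 2c2 - 2c3 + c4, so column 1 of P is <-1, 2, -2, 1>.
Doing the same for each bj gives P = [[-1, 1, -1, 2], [2, 2, -1, 2], [-2, 2, -2, 2], [1, -2, -2, -2]].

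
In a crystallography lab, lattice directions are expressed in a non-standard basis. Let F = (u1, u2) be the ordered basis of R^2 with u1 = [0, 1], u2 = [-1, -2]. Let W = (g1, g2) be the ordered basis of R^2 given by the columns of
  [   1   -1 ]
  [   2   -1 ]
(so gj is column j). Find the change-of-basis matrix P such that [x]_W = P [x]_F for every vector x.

[[1, -1], [1, 0]]

Take x = uj: its F-coordinates are the j-th standard unit vector, so P e_j — column j of P — equals [uj]_W.
u1 = g1 + g2, giving column 1 = [1, 1]; repeating for each j gives P = [[1, -1], [1, 0]].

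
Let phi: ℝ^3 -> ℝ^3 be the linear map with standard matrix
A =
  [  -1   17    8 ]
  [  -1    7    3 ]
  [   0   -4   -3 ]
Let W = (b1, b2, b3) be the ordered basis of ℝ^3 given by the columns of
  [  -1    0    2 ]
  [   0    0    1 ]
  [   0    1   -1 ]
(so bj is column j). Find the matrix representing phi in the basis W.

[[1, -2, -3], [1, 0, 1], [1, 3, 2]]

The j-th column of [phi]_W is [phi(bj)]_W.
phi(b1) = A b1 = <1, 1, 0> = b1 + b2 + b3, so column 1 is <1, 1, 1>.
Repeating for b2, b3 and assembling the columns gives [[1, -2, -3], [1, 0, 1], [1, 3, 2]].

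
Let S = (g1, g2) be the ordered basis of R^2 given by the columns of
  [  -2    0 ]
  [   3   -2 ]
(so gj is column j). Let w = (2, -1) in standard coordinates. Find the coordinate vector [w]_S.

(-1, -1)

We seek scalars with c_1 g1 + c_2 g2 = w; equivalently solve M c = w where the columns of M are g1, g2.
System: -2c_1 + 0c_2 = 2, 3c_1 - 2c_2 = -1; solving gives c_1 = -1, c_2 = -1.
Check: -g1 - g2 = (2, -1).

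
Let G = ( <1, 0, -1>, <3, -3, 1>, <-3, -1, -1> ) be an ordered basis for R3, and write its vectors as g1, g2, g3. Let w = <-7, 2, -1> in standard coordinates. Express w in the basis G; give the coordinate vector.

Write w = c_1 g1 + ... + c_3 g3 and solve for the c_i.
Gaussian elimination on [M | w] yields c = (-1, -1, 1).
Check: -g1 - g2 + g3 = <-7, 2, -1>.

<-1, -1, 1>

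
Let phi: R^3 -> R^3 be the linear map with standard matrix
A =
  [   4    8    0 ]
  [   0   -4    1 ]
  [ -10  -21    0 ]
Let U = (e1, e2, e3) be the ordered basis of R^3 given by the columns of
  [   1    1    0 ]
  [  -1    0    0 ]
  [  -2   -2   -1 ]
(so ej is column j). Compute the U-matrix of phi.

[[-2, 2, 1], [-2, 2, -1], [-3, 2, 0]]

Let P have columns e1, ..., e3. Then [phi]_U = P^(-1) A P.
Here det P = -1, so P^(-1) is integer; computing A P first and then P^(-1)(A P) gives [[-2, 2, 1], [-2, 2, -1], [-3, 2, 0]].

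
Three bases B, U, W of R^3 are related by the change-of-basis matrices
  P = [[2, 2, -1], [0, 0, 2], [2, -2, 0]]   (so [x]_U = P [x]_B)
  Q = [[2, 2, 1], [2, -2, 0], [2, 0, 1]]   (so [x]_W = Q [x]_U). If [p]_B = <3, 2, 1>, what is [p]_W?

<24, 14, 20>

Apply P to get U-coordinates <9, 2, 2>, then Q to get W-coordinates.
The result is [p]_W = <24, 14, 20>.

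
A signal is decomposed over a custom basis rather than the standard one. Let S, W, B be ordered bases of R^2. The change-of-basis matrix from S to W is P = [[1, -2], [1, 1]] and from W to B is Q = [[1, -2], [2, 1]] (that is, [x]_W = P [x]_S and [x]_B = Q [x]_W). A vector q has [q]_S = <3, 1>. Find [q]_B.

<-7, 6>

Apply P to get W-coordinates <1, 4>, then Q to get B-coordinates.
The result is [q]_B = <-7, 6>.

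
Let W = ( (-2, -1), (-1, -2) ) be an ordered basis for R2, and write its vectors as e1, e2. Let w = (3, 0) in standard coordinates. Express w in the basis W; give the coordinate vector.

(-2, 1)

We seek scalars with c_1 e1 + c_2 e2 = w; equivalently solve M c = w where the columns of M are e1, e2.
System: -2c_1 - c_2 = 3, -c_1 - 2c_2 = 0; solving gives c_1 = -2, c_2 = 1.
Check: -2e1 + e2 = (3, 0).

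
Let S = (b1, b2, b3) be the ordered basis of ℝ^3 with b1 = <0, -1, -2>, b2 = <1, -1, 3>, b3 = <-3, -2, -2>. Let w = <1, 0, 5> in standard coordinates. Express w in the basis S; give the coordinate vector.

<-1, 1, 0>

[w]_S is the unique c with M c = w, where M has columns b1, ..., b3.
Gaussian elimination on [M | w] yields c = (-1, 1, 0).
Check: -b1 + b2 + 0·b3 = <1, 0, 5>.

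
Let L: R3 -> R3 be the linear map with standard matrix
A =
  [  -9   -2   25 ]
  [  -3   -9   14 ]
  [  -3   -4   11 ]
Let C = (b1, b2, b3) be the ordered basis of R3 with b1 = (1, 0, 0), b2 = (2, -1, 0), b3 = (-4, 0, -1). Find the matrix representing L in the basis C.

The j-th column of [L]_C is [L(bj)]_C.
L(b1) = A b1 = (-9, -3, -3) = -3b1 + 3b2 + 3b3, so column 1 is (-3, 3, 3).
Repeating for b2, b3 and assembling the columns gives [[-3, -2, 3], [3, -3, 2], [3, 2, -1]].

[[-3, -2, 3], [3, -3, 2], [3, 2, -1]]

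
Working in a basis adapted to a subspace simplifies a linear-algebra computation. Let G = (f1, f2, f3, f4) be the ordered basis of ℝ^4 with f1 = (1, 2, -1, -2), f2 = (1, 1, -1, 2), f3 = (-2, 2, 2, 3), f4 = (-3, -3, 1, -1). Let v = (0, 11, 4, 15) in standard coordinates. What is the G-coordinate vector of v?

(-1, 1, 3, -2)

[v]_G is the unique c with M c = v, where M has columns f1, ..., f4.
Solving this 4x4 system gives c = (-1, 1, 3, -2).
Check: -f1 + f2 + 3f3 - 2f4 = (0, 11, 4, 15).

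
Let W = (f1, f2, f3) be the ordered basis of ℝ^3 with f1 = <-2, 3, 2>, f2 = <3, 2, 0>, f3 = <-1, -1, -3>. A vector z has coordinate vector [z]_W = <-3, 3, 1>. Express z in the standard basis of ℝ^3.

<14, -4, -9>

The coordinates say z = -3f1 + 3f2 + f3; adding the scaled basis vectors gives <14, -4, -9>.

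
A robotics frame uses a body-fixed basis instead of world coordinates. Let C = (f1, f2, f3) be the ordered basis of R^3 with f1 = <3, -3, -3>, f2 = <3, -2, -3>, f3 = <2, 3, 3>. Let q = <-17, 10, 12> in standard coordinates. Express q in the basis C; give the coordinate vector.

[q]_C is the unique c with M c = q, where M has columns f1, ..., f3.
Gaussian elimination on [M | q] yields c = (-3, -2, -1).
Check: -3f1 - 2f2 - f3 = <-17, 10, 12>.

<-3, -2, -1>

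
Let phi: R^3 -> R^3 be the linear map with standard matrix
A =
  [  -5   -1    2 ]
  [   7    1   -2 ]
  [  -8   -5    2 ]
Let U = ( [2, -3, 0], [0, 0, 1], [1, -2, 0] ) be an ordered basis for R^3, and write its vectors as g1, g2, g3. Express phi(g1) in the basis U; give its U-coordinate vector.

Compute phi(g1) = A g1 = [-7, 11, -1] in standard coordinates.
Then write this in U-coordinates: solve for y in y_1 g1 + ... + y_3 g3 = [-7, 11, -1].
This gives y = [-3, -1, -1], which is column 1 of [phi]_U.

[-3, -1, -1]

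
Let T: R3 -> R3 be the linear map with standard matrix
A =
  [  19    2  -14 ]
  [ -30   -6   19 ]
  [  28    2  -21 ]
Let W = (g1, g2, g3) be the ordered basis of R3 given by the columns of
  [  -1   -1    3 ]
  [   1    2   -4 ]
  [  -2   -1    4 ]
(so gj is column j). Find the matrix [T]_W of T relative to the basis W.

[[-2, 1, -2], [0, -3, 0], [3, -1, -3]]

The j-th column of [T]_W is [T(gj)]_W.
T(g1) = A g1 = [11, -14, 16] = -2g1 + 0·g2 + 3g3, so column 1 is [-2, 0, 3].
Repeating for g2, g3 and assembling the columns gives [[-2, 1, -2], [0, -3, 0], [3, -1, -3]].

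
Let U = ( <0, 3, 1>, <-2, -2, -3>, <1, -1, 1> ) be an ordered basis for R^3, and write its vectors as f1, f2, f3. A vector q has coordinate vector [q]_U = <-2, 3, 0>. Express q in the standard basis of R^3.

By definition q = -2f1 + 3f2 + 0·f3.
Summing componentwise gives <-6, -12, -11>.

<-6, -12, -11>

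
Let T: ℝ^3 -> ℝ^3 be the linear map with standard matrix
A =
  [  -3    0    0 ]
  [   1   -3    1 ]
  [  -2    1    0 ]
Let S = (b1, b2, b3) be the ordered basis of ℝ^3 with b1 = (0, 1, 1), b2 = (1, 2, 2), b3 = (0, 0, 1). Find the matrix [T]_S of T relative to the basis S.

[[-2, 3, 1], [0, -3, 0], [3, 3, -1]]

With P the matrix whose columns are b1, ..., b3, [T]_S = P^(-1) A P.
Column by column: T(b1) = A b1 = (0, -2, 1); its S-coordinates (-2, 0, 3) give column 1.
Continuing for each basis vector yields [T]_S = [[-2, 3, 1], [0, -3, 0], [3, 3, -1]].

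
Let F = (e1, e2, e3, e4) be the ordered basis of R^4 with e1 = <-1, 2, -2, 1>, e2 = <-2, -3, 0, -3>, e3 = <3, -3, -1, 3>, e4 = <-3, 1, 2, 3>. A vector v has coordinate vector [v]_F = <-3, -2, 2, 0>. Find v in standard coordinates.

The coordinates say v = -3e1 - 2e2 + 2e3 + 0·e4; adding the scaled basis vectors gives <13, -6, 4, 9>.

<13, -6, 4, 9>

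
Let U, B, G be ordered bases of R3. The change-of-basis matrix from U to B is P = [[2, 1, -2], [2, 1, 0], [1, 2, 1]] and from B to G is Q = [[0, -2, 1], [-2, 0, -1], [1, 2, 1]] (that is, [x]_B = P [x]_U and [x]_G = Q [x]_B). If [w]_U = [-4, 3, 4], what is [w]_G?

[16, 20, -17]

First [w]_B = P [w]_U = [-13, -5, 6].
Then [w]_G = Q [w]_B = [16, 20, -17].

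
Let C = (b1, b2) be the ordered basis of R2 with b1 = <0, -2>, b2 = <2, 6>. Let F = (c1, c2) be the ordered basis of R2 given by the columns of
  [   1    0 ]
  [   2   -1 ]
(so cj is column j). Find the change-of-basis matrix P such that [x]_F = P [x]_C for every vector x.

[[0, 2], [2, -2]]

Let M have columns bj and N have columns cj. Then for every x, N [x]_F = x = M [x]_C, so P = N^(-1) M.
Since det N = -1, N^(-1) has integer entries; multiplying gives P = [[0, 2], [2, -2]].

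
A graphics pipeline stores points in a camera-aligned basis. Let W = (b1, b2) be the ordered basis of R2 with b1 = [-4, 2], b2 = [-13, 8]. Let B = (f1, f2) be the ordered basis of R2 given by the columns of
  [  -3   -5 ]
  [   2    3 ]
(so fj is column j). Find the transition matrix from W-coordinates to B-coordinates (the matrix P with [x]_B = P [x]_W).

[[-2, 1], [2, 2]]

Let M have columns bj and N have columns fj. Then for every x, N [x]_B = x = M [x]_W, so P = N^(-1) M.
Since det N = 1, N^(-1) has integer entries; multiplying gives P = [[-2, 1], [2, 2]].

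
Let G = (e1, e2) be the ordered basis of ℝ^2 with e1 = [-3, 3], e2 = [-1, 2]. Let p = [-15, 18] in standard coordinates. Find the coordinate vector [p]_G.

[4, 3]

Write p = c_1 e1 + c_2 e2 and solve for the c_i.
System: -3c_1 - c_2 = -15, 3c_1 + 2c_2 = 18; solving gives c_1 = 4, c_2 = 3.
Check: 4e1 + 3e2 = [-15, 18].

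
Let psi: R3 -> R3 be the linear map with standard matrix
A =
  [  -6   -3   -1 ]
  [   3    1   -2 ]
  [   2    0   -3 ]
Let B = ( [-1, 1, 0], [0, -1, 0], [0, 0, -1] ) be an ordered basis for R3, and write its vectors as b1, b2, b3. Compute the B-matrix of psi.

[[-3, -3, -1], [-1, -2, -3], [2, 0, -3]]

With P the matrix whose columns are b1, ..., b3, [psi]_B = P^(-1) A P.
Column by column: psi(b1) = A b1 = [3, -2, -2]; its B-coordinates [-3, -1, 2] give column 1.
Continuing for each basis vector yields [psi]_B = [[-3, -3, -1], [-1, -2, -3], [2, 0, -3]].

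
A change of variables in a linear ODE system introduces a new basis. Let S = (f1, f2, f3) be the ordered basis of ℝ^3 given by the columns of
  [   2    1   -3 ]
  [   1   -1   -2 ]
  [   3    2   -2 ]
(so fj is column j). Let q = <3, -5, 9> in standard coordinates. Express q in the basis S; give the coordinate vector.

<1, 4, 1>

We seek scalars with c_1 f1 + ... + c_3 f3 = q; equivalently solve M c = q where the columns of M are f1, ..., f3.
Row-reducing the augmented matrix [M | q] gives c = (1, 4, 1).
Check: f1 + 4f2 + f3 = <3, -5, 9>.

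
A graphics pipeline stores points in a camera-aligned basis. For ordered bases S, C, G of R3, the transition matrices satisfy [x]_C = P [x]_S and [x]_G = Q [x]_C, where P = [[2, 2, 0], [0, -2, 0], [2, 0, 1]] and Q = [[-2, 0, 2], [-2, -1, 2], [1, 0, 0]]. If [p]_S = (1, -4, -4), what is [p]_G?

Apply P to get C-coordinates (-6, 8, -2), then Q to get G-coordinates.
The result is [p]_G = (8, 0, -6).

(8, 0, -6)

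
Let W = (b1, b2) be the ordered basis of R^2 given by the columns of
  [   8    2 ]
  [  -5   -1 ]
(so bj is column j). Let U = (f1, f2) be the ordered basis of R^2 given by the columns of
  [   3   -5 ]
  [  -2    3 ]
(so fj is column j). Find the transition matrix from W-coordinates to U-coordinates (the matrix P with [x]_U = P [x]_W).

Column j of P is [bj]_U, since P maps W-coordinates to U-coordinates.
Expressing b1 in U: b1 = f1 - f2, so column 1 of P is [1, -1].
Doing the same for each bj gives P = [[1, -1], [-1, -1]].

[[1, -1], [-1, -1]]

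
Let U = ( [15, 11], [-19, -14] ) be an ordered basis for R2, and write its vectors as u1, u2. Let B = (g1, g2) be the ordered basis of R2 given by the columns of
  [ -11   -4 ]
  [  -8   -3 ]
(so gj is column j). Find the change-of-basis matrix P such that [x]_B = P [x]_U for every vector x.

Take x = uj: its U-coordinates are the j-th standard unit vector, so P e_j — column j of P — equals [uj]_B.
u1 = -g1 - g2, giving column 1 = [-1, -1]; repeating for each j gives P = [[-1, 1], [-1, 2]].

[[-1, 1], [-1, 2]]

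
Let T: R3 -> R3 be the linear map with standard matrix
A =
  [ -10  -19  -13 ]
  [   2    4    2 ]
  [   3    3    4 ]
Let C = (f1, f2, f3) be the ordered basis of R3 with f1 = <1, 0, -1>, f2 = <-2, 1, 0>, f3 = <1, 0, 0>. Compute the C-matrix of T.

With P the matrix whose columns are f1, ..., f3, [T]_C = P^(-1) A P.
Column by column: T(f1) = A f1 = <3, 0, -1>; its C-coordinates <1, 0, 2> give column 1.
Continuing for each basis vector yields [T]_C = [[1, 3, -3], [0, 0, 2], [2, -2, -3]].

[[1, 3, -3], [0, 0, 2], [2, -2, -3]]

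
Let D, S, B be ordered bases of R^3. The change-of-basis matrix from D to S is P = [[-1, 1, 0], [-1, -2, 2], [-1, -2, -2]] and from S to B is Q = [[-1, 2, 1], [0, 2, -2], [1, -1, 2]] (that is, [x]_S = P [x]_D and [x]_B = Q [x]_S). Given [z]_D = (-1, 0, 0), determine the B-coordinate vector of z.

(2, 0, 2)

First [z]_S = P [z]_D = (1, 1, 1).
Then [z]_B = Q [z]_S = (2, 0, 2).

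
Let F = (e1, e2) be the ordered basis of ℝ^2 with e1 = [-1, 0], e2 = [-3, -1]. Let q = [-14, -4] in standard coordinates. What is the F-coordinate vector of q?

[2, 4]

Write q = c_1 e1 + c_2 e2 and solve for the c_i.
System: -c_1 - 3c_2 = -14, 0c_1 - c_2 = -4; solving gives c_1 = 2, c_2 = 4.
Check: 2e1 + 4e2 = [-14, -4].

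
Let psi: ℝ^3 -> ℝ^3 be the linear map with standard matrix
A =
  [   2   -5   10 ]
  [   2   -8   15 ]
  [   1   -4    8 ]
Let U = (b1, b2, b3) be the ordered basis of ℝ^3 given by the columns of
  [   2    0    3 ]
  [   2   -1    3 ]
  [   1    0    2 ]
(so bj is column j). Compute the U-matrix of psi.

With P the matrix whose columns are b1, ..., b3, [psi]_U = P^(-1) A P.
Column by column: psi(b1) = A b1 = (4, 3, 2); its U-coordinates (2, 1, 0) give column 1.
Continuing for each basis vector yields [psi]_U = [[2, -2, 1], [1, -3, -1], [0, 3, 3]].

[[2, -2, 1], [1, -3, -1], [0, 3, 3]]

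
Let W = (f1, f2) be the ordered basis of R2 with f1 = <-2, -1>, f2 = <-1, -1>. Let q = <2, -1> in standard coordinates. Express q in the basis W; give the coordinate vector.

Write q = c_1 f1 + c_2 f2 and solve for the c_i.
System: -2c_1 - c_2 = 2, -c_1 - c_2 = -1; solving gives c_1 = -3, c_2 = 4.
Check: -3f1 + 4f2 = <2, -1>.

<-3, 4>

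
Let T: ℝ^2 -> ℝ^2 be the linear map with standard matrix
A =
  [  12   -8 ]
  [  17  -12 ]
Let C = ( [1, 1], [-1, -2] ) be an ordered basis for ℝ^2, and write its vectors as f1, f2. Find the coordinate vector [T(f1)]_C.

[3, -1]

Compute T(f1) = A f1 = [4, 5] in standard coordinates.
Then write this in C-coordinates: solve for y in y_1 f1 + y_2 f2 = [4, 5].
This gives y = [3, -1], which is column 1 of [T]_C.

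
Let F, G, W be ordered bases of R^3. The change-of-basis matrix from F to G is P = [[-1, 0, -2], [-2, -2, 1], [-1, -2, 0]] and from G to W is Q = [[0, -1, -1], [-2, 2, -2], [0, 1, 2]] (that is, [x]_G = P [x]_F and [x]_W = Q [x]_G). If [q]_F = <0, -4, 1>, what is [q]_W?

Apply P to get G-coordinates <-2, 9, 8>, then Q to get W-coordinates.
The result is [q]_W = <-17, 6, 25>.

<-17, 6, 25>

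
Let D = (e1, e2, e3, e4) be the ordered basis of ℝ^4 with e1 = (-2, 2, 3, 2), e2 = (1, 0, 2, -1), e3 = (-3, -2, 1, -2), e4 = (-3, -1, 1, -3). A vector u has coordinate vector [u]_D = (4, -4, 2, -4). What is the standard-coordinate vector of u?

(-6, 8, 2, 20)

The coordinates say u = 4e1 - 4e2 + 2e3 - 4e4; adding the scaled basis vectors gives (-6, 8, 2, 20).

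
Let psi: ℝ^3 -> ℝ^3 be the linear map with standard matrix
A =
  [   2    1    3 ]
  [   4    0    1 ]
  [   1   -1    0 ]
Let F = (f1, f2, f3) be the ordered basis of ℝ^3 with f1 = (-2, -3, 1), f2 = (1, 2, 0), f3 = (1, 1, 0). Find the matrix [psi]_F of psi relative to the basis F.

[[1, -1, 0], [-2, -1, 1], [0, 3, 2]]

With P the matrix whose columns are f1, ..., f3, [psi]_F = P^(-1) A P.
Column by column: psi(f1) = A f1 = (-4, -7, 1); its F-coordinates (1, -2, 0) give column 1.
Continuing for each basis vector yields [psi]_F = [[1, -1, 0], [-2, -1, 1], [0, 3, 2]].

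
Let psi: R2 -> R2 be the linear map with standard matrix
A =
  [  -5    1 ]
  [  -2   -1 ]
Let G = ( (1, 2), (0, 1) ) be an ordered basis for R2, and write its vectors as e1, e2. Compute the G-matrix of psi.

[[-3, 1], [2, -3]]

Let P have columns e1, e2. Then [psi]_G = P^(-1) A P.
Here det P = 1, so P^(-1) is integer; computing A P first and then P^(-1)(A P) gives [[-3, 1], [2, -3]].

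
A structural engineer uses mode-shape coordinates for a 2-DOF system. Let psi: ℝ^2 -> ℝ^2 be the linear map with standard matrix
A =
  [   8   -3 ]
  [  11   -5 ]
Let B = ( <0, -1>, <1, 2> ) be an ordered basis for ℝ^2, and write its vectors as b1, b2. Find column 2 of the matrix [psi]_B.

<3, 2>

Compute psi(b2) = A b2 = <2, 1> in standard coordinates.
Then write this in B-coordinates: solve for y in y_1 b1 + y_2 b2 = <2, 1>.
This gives y = <3, 2>, which is column 2 of [psi]_B.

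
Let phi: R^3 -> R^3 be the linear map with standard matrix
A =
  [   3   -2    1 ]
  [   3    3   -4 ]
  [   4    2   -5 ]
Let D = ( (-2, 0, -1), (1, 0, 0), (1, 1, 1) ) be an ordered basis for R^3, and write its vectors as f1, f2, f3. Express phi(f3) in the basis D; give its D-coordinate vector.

(1, 2, 2)

Compute phi(f3) = A f3 = (2, 2, 1) in standard coordinates.
Then write this in D-coordinates: solve for y in y_1 f1 + ... + y_3 f3 = (2, 2, 1).
This gives y = (1, 2, 2), which is column 3 of [phi]_D.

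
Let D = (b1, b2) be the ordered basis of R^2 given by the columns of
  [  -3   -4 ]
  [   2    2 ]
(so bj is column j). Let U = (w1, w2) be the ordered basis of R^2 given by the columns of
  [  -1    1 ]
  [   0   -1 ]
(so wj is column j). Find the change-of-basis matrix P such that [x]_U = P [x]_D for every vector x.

Take x = bj: its D-coordinates are the j-th standard unit vector, so P e_j — column j of P — equals [bj]_U.
b1 = w1 - 2w2, giving column 1 = <1, -2>; repeating for each j gives P = [[1, 2], [-2, -2]].

[[1, 2], [-2, -2]]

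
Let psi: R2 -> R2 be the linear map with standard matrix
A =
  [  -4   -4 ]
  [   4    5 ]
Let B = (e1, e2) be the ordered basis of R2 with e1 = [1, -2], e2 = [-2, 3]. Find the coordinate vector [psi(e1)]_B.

[0, -2]

Column 1 of [psi]_B is the B-coordinate vector of psi(e1).
In standard coordinates psi(e1) = A e1 = [4, -6].
Converting to B: [4, -6] = 0·e1 - 2e2, so the coordinate vector is [0, -2].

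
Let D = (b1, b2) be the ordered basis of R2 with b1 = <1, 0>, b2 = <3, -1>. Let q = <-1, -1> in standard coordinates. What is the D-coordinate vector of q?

<-4, 1>

Write q = c_1 b1 + c_2 b2 and solve for the c_i.
System: c_1 + 3c_2 = -1, 0c_1 - c_2 = -1; solving gives c_1 = -4, c_2 = 1.
Check: -4b1 + b2 = <-1, -1>.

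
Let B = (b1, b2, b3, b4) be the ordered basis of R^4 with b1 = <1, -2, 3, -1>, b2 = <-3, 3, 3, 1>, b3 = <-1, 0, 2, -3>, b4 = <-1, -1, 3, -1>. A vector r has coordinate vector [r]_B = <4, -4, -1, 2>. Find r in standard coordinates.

<15, -22, 4, -7>

By definition r = 4b1 - 4b2 - b3 + 2b4.
Summing componentwise gives <15, -22, 4, -7>.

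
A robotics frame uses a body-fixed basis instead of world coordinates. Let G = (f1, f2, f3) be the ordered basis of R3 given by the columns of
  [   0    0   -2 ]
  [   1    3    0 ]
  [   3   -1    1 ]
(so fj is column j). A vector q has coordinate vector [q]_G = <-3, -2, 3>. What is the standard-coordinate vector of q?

The coordinates say q = -3f1 - 2f2 + 3f3; adding the scaled basis vectors gives <-6, -9, -4>.

<-6, -9, -4>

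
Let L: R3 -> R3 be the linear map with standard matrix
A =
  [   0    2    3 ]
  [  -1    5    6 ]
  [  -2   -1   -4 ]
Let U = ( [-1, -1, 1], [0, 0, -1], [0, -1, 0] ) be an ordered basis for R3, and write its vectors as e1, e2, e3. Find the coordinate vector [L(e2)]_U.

Column 2 of [L]_U is the U-coordinate vector of L(e2).
In standard coordinates L(e2) = A e2 = [-3, -6, 4].
Converting to U: [-3, -6, 4] = 3e1 - e2 + 3e3, so the coordinate vector is [3, -1, 3].

[3, -1, 3]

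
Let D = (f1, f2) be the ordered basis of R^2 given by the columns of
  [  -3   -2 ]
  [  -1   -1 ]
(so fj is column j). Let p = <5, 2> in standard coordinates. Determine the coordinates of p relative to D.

<-1, -1>

Write p = c_1 f1 + c_2 f2 and solve for the c_i.
System: -3c_1 - 2c_2 = 5, -c_1 - c_2 = 2; solving gives c_1 = -1, c_2 = -1.
Check: -f1 - f2 = <5, 2>.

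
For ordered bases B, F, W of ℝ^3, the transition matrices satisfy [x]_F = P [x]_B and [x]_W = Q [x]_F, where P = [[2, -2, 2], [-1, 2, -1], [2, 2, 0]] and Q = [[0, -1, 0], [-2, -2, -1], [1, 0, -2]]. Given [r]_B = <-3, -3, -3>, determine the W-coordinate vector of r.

<0, 24, 18>

First [r]_F = P [r]_B = <-6, 0, -12>.
Then [r]_W = Q [r]_F = <0, 24, 18>.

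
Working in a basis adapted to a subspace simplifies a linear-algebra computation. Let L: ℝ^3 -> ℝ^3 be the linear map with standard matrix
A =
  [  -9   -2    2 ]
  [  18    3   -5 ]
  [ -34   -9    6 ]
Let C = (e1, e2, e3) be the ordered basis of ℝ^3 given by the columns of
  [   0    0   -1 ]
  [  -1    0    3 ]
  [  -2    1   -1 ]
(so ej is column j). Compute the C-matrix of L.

With P the matrix whose columns are e1, ..., e3, [L]_C = P^(-1) A P.
Column by column: L(e1) = A e1 = <-2, 7, -3>; its C-coordinates <-1, -3, 2> give column 1.
Continuing for each basis vector yields [L]_C = [[-1, -1, 1], [-3, 2, 2], [2, -2, -1]].

[[-1, -1, 1], [-3, 2, 2], [2, -2, -1]]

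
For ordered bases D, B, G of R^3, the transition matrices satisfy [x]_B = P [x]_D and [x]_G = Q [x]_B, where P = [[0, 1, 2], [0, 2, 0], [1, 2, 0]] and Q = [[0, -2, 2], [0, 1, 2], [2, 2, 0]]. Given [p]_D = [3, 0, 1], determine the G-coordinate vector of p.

[6, 6, 4]

Composing the changes, [p]_G = Q P [p]_D.
Q P = [[2, 0, 0], [2, 6, 0], [0, 6, 4]]; applying this to [3, 0, 1] gives [6, 6, 4].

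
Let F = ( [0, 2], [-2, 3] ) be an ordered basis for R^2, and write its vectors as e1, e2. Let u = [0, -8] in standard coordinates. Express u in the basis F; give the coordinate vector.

Write u = c_1 e1 + c_2 e2 and solve for the c_i.
System: 0c_1 - 2c_2 = 0, 2c_1 + 3c_2 = -8; solving gives c_1 = -4, c_2 = 0.
Check: -4e1 + 0·e2 = [0, -8].

[-4, 0]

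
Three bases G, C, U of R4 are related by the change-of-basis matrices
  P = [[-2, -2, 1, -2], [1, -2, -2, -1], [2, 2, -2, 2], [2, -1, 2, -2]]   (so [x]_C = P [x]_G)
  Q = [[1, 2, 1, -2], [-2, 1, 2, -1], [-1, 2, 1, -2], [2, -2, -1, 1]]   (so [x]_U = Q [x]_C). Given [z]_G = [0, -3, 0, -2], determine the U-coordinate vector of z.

[2, -39, -18, 21]

Composing the changes, [z]_U = Q P [z]_G.
Q P = [[-2, -2, -9, 2], [7, 7, -10, 9], [2, 2, -11, 6], [-6, -3, 10, -6]]; applying this to [0, -3, 0, -2] gives [2, -39, -18, 21].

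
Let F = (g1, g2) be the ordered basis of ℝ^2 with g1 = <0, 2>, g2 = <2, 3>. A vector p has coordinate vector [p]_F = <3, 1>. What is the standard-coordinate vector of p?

p = M [p]_F, where M has columns g1, g2.
Carrying out the matrix-vector product, p = <2, 9>.

<2, 9>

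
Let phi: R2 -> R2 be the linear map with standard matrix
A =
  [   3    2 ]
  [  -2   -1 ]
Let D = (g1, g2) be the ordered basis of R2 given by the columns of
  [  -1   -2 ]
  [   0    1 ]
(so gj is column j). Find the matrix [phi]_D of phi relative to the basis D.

With P the matrix whose columns are g1, g2, [phi]_D = P^(-1) A P.
Column by column: phi(g1) = A g1 = (-3, 2); its D-coordinates (-1, 2) give column 1.
Continuing for each basis vector yields [phi]_D = [[-1, -2], [2, 3]].

[[-1, -2], [2, 3]]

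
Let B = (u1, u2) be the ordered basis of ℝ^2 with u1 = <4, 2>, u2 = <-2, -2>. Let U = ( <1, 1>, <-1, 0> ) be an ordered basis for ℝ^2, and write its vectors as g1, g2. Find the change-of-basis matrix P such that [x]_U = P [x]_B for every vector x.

Let M have columns uj and N have columns gj. Then for every x, N [x]_U = x = M [x]_B, so P = N^(-1) M.
Since det N = 1, N^(-1) has integer entries; multiplying gives P = [[2, -2], [-2, 0]].

[[2, -2], [-2, 0]]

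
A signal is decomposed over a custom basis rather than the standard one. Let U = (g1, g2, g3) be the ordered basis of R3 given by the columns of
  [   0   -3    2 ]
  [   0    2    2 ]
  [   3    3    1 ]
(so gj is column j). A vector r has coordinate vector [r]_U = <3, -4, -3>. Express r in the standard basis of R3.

<6, -14, -6>

r = M [r]_U, where M has columns g1, ..., g3.
Carrying out the matrix-vector product, r = <6, -14, -6>.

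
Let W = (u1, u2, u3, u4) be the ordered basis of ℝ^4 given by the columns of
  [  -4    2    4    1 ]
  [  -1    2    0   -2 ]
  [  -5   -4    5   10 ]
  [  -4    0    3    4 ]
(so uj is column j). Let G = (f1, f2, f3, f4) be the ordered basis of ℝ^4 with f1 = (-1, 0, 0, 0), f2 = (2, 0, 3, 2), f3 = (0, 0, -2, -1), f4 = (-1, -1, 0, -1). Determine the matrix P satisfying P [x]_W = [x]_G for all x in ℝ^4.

Take x = uj: its W-coordinates are the j-th standard unit vector, so P e_j — column j of P — equals [uj]_G.
u1 = f1 - f2 + f3 + f4, giving column 1 = (1, -1, 1, 1); repeating for each j gives P = [[1, 0, -2, 1], [-1, 0, 1, 2], [1, 2, -1, -2], [1, -2, 0, 2]].

[[1, 0, -2, 1], [-1, 0, 1, 2], [1, 2, -1, -2], [1, -2, 0, 2]]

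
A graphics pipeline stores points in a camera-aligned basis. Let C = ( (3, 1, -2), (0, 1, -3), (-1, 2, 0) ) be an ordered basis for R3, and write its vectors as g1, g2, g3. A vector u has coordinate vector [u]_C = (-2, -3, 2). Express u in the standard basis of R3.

u = M [u]_C, where M has columns g1, ..., g3.
Carrying out the matrix-vector product, u = (-8, -1, 13).

(-8, -1, 13)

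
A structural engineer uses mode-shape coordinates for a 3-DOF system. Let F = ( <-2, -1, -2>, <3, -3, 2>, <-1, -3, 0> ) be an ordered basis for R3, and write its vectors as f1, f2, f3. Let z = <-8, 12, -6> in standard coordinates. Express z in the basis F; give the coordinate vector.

Write z = c_1 f1 + ... + c_3 f3 and solve for the c_i.
Gaussian elimination on [M | z] yields c = (0, -3, -1).
Check: 0·f1 - 3f2 - f3 = <-8, 12, -6>.

<0, -3, -1>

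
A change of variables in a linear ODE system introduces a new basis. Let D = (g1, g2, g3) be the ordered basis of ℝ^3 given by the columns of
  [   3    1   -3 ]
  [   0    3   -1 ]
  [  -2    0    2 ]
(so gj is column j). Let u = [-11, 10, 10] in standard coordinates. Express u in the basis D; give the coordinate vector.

[-3, 4, 2]

[u]_D is the unique c with M c = u, where M has columns g1, ..., g3.
Solving this 3x3 system gives c = (-3, 4, 2).
Check: -3g1 + 4g2 + 2g3 = [-11, 10, 10].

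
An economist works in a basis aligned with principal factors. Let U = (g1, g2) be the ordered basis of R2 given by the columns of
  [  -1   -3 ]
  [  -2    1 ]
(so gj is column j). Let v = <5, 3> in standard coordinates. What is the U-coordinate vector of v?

Write v = c_1 g1 + c_2 g2 and solve for the c_i.
System: -c_1 - 3c_2 = 5, -2c_1 + c_2 = 3; solving gives c_1 = -2, c_2 = -1.
Check: -2g1 - g2 = <5, 3>.

<-2, -1>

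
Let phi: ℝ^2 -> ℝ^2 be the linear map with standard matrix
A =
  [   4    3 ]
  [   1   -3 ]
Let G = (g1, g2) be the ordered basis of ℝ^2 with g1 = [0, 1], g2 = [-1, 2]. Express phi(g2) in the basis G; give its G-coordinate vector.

[-3, -2]

Column 2 of [phi]_G is the G-coordinate vector of phi(g2).
In standard coordinates phi(g2) = A g2 = [2, -7].
Converting to G: [2, -7] = -3g1 - 2g2, so the coordinate vector is [-3, -2].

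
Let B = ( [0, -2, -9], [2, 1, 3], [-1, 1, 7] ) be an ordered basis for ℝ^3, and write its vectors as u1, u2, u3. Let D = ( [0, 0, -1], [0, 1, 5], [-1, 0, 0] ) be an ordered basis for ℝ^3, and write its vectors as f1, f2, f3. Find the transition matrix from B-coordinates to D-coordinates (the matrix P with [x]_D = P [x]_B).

[[-1, 2, -2], [-2, 1, 1], [0, -2, 1]]

Let M have columns uj and N have columns fj. Then for every x, N [x]_D = x = M [x]_B, so P = N^(-1) M.
Since det N = -1, N^(-1) has integer entries; multiplying gives P = [[-1, 2, -2], [-2, 1, 1], [0, -2, 1]].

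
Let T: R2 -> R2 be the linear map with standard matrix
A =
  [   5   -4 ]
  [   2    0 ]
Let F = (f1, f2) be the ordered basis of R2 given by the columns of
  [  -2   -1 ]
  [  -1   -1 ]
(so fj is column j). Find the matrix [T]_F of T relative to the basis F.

Let P have columns f1, f2. Then [T]_F = P^(-1) A P.
Here det P = 1, so P^(-1) is integer; computing A P first and then P^(-1)(A P) gives [[2, -1], [2, 3]].

[[2, -1], [2, 3]]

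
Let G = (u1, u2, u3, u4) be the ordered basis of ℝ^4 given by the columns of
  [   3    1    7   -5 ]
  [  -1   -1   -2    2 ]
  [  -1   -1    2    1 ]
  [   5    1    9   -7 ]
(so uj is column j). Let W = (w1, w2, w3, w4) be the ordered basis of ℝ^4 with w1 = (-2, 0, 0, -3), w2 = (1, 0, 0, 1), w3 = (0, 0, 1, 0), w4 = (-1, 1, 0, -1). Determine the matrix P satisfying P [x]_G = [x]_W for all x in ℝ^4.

Column j of P is [uj]_W, since P maps G-coordinates to W-coordinates.
Expressing u1 in W: u1 = -2w1 - 2w2 - w3 - w4, so column 1 of P is (-2, -2, -1, -1).
Doing the same for each uj gives P = [[-2, 0, -2, 2], [-2, 0, 1, 1], [-1, -1, 2, 1], [-1, -1, -2, 2]].

[[-2, 0, -2, 2], [-2, 0, 1, 1], [-1, -1, 2, 1], [-1, -1, -2, 2]]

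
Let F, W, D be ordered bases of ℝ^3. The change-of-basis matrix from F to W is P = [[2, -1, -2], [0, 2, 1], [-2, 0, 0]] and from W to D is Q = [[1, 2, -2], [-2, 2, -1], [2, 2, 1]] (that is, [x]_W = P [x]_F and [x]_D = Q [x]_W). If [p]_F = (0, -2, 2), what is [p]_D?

Composing the changes, [p]_D = Q P [p]_F.
Q P = [[6, 3, 0], [-2, 6, 6], [2, 2, -2]]; applying this to (0, -2, 2) gives (-6, 0, -8).

(-6, 0, -8)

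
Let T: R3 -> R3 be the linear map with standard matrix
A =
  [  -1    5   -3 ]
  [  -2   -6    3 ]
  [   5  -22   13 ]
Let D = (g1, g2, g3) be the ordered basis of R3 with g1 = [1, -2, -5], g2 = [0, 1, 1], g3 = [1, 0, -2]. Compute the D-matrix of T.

[[3, 2, 3], [1, 1, -2], [1, 0, 2]]

Let P have columns g1, ..., g3. Then [T]_D = P^(-1) A P.
Here det P = 1, so P^(-1) is integer; computing A P first and then P^(-1)(A P) gives [[3, 2, 3], [1, 1, -2], [1, 0, 2]].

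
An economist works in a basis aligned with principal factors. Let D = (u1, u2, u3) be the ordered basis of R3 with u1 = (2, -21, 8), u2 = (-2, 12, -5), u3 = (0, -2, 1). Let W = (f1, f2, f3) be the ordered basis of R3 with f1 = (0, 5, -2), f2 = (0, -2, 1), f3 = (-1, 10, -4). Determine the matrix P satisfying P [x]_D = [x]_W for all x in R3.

Take x = uj: its D-coordinates are the j-th standard unit vector, so P e_j — column j of P — equals [uj]_W.
u1 = -f1 - 2f2 - 2f3, giving column 1 = (-1, -2, -2); repeating for each j gives P = [[-1, -2, 0], [-2, -1, 1], [-2, 2, 0]].

[[-1, -2, 0], [-2, -1, 1], [-2, 2, 0]]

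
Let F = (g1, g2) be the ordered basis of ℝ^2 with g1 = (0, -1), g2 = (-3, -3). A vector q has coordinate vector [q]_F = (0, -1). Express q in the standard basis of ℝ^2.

(3, 3)

q = M [q]_F, where M has columns g1, g2.
Carrying out the matrix-vector product, q = (3, 3).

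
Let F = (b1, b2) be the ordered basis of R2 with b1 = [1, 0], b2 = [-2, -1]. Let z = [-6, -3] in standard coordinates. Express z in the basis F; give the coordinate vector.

We seek scalars with c_1 b1 + c_2 b2 = z; equivalently solve M c = z where the columns of M are b1, b2.
System: c_1 - 2c_2 = -6, 0c_1 - c_2 = -3; solving gives c_1 = 0, c_2 = 3.
Check: 0·b1 + 3b2 = [-6, -3].

[0, 3]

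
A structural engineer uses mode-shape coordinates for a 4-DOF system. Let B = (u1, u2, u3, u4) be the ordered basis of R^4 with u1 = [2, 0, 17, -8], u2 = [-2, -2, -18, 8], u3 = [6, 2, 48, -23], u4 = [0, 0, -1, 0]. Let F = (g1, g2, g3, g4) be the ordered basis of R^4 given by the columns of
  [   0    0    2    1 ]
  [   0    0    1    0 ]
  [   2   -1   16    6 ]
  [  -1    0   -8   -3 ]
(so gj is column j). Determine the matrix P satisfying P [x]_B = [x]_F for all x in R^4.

Let M have columns uj and N have columns gj. Then for every x, N [x]_F = x = M [x]_B, so P = N^(-1) M.
Since det N = 1, N^(-1) has integer entries; multiplying gives P = [[2, 2, 1, 0], [-1, 2, -2, 1], [0, -2, 2, 0], [2, 2, 2, 0]].

[[2, 2, 1, 0], [-1, 2, -2, 1], [0, -2, 2, 0], [2, 2, 2, 0]]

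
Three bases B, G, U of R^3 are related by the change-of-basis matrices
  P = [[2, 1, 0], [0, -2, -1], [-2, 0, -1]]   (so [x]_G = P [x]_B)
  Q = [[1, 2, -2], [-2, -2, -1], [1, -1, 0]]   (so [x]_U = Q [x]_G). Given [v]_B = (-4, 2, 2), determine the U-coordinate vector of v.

(-30, 18, 0)

Composing the changes, [v]_U = Q P [v]_B.
Q P = [[6, -3, 0], [-2, 2, 3], [2, 3, 1]]; applying this to (-4, 2, 2) gives (-30, 18, 0).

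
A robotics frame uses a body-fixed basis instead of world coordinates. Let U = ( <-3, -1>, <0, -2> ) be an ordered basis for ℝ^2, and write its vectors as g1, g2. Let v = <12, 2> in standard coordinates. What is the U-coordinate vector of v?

[v]_U is the unique c with M c = v, where M has columns g1, g2.
System: -3c_1 + 0c_2 = 12, -c_1 - 2c_2 = 2; solving gives c_1 = -4, c_2 = 1.
Check: -4g1 + g2 = <12, 2>.

<-4, 1>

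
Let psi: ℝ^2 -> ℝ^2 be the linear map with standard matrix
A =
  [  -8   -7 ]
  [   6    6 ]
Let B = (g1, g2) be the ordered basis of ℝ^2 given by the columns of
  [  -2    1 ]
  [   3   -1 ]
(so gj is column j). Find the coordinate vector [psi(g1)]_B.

Compute psi(g1) = A g1 = <-5, 6> in standard coordinates.
Then write this in B-coordinates: solve for y in y_1 g1 + y_2 g2 = <-5, 6>.
This gives y = <1, -3>, which is column 1 of [psi]_B.

<1, -3>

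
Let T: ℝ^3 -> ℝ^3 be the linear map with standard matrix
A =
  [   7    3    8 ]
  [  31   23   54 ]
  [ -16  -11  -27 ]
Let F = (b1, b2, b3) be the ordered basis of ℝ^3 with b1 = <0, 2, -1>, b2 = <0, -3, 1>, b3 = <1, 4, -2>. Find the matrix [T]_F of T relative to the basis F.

The j-th column of [T]_F is [T(bj)]_F.
T(b1) = A b1 = <-2, -8, 5> = -3b1 - 2b2 - 2b3, so column 1 is <-3, -2, -2>.
Repeating for b2, b3 and assembling the columns gives [[-3, -1, -3], [-2, 3, -3], [-2, -1, 3]].

[[-3, -1, -3], [-2, 3, -3], [-2, -1, 3]]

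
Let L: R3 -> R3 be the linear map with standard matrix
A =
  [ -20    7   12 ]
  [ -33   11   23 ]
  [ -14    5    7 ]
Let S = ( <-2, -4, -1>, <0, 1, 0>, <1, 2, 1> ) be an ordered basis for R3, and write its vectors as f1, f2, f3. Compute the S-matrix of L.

The j-th column of [L]_S is [L(fj)]_S.
L(f1) = A f1 = <0, -1, 1> = f1 - f2 + 2f3, so column 1 is <1, -1, 2>.
Repeating for f2, f3 and assembling the columns gives [[1, -2, -3], [-1, -3, 0], [2, 3, 0]].

[[1, -2, -3], [-1, -3, 0], [2, 3, 0]]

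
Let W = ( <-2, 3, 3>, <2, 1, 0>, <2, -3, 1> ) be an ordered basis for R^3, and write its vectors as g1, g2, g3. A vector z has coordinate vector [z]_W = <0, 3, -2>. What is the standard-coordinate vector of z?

<2, 9, -2>

The coordinates say z = 0·g1 + 3g2 - 2g3; adding the scaled basis vectors gives <2, 9, -2>.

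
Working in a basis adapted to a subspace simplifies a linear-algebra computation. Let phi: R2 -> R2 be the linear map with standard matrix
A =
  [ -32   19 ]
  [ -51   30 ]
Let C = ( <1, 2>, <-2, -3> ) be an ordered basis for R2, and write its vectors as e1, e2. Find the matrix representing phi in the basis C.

[[0, 3], [-3, -2]]

The j-th column of [phi]_C is [phi(ej)]_C.
phi(e1) = A e1 = <6, 9> = 0·e1 - 3e2, so column 1 is <0, -3>.
Repeating for e2 and assembling the columns gives [[0, 3], [-3, -2]].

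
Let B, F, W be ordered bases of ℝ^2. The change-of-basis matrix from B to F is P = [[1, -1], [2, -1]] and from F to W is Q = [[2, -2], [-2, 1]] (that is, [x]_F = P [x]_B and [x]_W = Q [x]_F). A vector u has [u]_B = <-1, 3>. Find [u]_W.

Apply P to get F-coordinates <-4, -5>, then Q to get W-coordinates.
The result is [u]_W = <2, 3>.

<2, 3>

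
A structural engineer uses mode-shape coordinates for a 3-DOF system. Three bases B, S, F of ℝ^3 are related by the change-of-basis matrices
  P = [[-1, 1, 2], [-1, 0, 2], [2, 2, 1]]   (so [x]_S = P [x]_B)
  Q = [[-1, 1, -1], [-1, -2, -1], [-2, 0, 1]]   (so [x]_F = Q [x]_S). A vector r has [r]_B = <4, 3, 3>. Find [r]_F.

<-20, -26, 7>

Composing the changes, [r]_F = Q P [r]_B.
Q P = [[-2, -3, -1], [1, -3, -7], [4, 0, -3]]; applying this to <4, 3, 3> gives <-20, -26, 7>.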